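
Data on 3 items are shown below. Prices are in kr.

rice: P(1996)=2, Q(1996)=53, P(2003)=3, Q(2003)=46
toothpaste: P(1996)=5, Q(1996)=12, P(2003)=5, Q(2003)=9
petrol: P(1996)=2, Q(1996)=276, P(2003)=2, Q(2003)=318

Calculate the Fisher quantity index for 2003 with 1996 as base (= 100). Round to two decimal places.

106.94

Laspeyres component (base-period weights):
ΣP(1996)Q(2003) = 2×46 + 5×9 + 2×318 = 92 + 45 + 636 = 773
ΣP(1996)Q(1996) = 2×53 + 5×12 + 2×276 = 106 + 60 + 552 = 718
L = 773 / 718 × 100 = 107.6602
Paasche component (current-period weights):
ΣP(2003)Q(2003) = 3×46 + 5×9 + 2×318 = 138 + 45 + 636 = 819
ΣP(2003)Q(1996) = 3×53 + 5×12 + 2×276 = 159 + 60 + 552 = 771
P = 819 / 771 × 100 = 106.2257
Fisher = √(L × P) = √(107.6602 × 106.2257) = 106.9405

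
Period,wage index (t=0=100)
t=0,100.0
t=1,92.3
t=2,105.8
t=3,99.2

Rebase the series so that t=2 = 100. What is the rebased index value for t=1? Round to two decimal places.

Rebased(t=1) = 92.3 / 105.8 × 100 = 87.2401

87.24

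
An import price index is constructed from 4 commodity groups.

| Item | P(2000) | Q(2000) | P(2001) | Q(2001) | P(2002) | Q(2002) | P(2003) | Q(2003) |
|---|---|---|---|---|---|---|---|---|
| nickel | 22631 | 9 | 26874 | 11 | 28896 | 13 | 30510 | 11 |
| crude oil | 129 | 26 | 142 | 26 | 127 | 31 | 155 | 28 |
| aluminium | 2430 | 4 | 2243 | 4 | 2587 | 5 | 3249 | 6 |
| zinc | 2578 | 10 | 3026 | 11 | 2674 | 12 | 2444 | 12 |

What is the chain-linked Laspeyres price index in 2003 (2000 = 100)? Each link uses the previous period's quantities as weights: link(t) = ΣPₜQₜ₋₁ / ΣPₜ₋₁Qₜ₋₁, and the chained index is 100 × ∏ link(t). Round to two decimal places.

130.62

Link 2000→2001:
ΣP(2001)Q(2000) = 26874×9 + 142×26 + 2243×4 + 3026×10 = 241866 + 3692 + 8972 + 30260 = 284790
ΣP(2000)Q(2000) = 22631×9 + 129×26 + 2430×4 + 2578×10 = 203679 + 3354 + 9720 + 25780 = 242533
link = 284790/242533 = 1.174232
Link 2001→2002:
ΣP(2002)Q(2001) = 28896×11 + 127×26 + 2587×4 + 2674×11 = 317856 + 3302 + 10348 + 29414 = 360920
ΣP(2001)Q(2001) = 26874×11 + 142×26 + 2243×4 + 3026×11 = 295614 + 3692 + 8972 + 33286 = 341564
link = 360920/341564 = 1.056669
Link 2002→2003:
ΣP(2003)Q(2002) = 30510×13 + 155×31 + 3249×5 + 2444×12 = 396630 + 4805 + 16245 + 29328 = 447008
ΣP(2002)Q(2002) = 28896×13 + 127×31 + 2587×5 + 2674×12 = 375648 + 3937 + 12935 + 32088 = 424608
link = 447008/424608 = 1.052755
Chained index = 100 × 1.174232 × 1.056669 × 1.052755 = 130.6231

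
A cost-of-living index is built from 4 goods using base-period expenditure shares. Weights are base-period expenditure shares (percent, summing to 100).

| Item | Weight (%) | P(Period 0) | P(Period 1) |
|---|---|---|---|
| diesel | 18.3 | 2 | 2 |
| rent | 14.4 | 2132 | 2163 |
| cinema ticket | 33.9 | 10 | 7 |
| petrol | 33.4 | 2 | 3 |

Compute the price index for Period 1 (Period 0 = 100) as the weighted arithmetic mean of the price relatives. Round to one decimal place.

diesel: 18.3 × (2/2) = 18.3 × 1.000000 = 18.3000
rent: 14.4 × (2163/2132) = 14.4 × 1.014540 = 14.6094
cinema ticket: 33.9 × (7/10) = 33.9 × 0.700000 = 23.7300
petrol: 33.4 × (3/2) = 33.4 × 1.500000 = 50.1000
Index = Σ wᵢ·(p₁ᵢ/p₀ᵢ) = 18.3000 + 14.6094 + 23.7300 + 50.1000 = 106.7394

106.7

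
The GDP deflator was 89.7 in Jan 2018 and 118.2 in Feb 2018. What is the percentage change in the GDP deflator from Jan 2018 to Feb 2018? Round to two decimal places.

Change = (118.2 − 89.7) / 89.7 × 100
       = 28.5 / 89.7 × 100 = 31.7726%

31.77%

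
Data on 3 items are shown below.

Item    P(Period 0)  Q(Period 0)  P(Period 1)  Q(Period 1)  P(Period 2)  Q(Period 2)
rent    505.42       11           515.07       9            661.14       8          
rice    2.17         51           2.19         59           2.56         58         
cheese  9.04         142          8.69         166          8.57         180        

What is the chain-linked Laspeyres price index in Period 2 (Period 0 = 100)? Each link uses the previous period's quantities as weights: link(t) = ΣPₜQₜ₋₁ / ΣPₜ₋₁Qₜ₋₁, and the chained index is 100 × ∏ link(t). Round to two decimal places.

122.21

Link Period 0→Period 1:
ΣP(Period 1)Q(Period 0) = 515.07×11 + 2.19×51 + 8.69×142 = 5665.77 + 111.69 + 1233.98 = 7011.44
ΣP(Period 0)Q(Period 0) = 505.42×11 + 2.17×51 + 9.04×142 = 5559.62 + 110.67 + 1283.68 = 6953.97
link = 7011.44/6953.97 = 1.008264
Link Period 1→Period 2:
ΣP(Period 2)Q(Period 1) = 661.14×9 + 2.56×59 + 8.57×166 = 5950.26 + 151.04 + 1422.62 = 7523.92
ΣP(Period 1)Q(Period 1) = 515.07×9 + 2.19×59 + 8.69×166 = 4635.63 + 129.21 + 1442.54 = 6207.38
link = 7523.92/6207.38 = 1.212093
Chained index = 100 × 1.008264 × 1.212093 = 122.2110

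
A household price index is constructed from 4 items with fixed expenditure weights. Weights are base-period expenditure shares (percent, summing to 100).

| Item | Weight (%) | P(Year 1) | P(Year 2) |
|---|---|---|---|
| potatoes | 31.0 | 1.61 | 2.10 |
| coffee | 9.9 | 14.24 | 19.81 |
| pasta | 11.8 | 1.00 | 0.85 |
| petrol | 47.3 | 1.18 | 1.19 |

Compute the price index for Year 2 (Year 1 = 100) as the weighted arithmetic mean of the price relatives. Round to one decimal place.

potatoes: 31.0 × (2.10/1.61) = 31.0 × 1.304348 = 40.4348
coffee: 9.9 × (19.81/14.24) = 9.9 × 1.391152 = 13.7724
pasta: 11.8 × (0.85/1.00) = 11.8 × 0.850000 = 10.0300
petrol: 47.3 × (1.19/1.18) = 47.3 × 1.008475 = 47.7008
Index = Σ wᵢ·(p₁ᵢ/p₀ᵢ) = 40.4348 + 13.7724 + 10.0300 + 47.7008 = 111.9380

111.9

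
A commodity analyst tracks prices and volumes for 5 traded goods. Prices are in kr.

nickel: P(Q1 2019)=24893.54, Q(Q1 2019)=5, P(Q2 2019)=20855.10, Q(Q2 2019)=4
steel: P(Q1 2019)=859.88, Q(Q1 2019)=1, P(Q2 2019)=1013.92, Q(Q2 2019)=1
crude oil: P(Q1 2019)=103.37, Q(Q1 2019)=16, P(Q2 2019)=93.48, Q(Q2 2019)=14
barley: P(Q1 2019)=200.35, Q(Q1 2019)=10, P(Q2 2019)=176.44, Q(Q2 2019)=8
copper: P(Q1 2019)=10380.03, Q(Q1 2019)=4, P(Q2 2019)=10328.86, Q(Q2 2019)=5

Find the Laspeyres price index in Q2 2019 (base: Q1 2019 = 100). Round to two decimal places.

87.89

Laspeyres price index uses base-period quantities as weights.
ΣP(Q2 2019)·Q(Q1 2019) = 20855.10×5 + 1013.92×1 + 93.48×16 + 176.44×10 + 10328.86×4 = 104275.5 + 1013.92 + 1495.68 + 1764.4 + 41315.44 = 149864.94
ΣP(Q1 2019)·Q(Q1 2019) = 24893.54×5 + 859.88×1 + 103.37×16 + 200.35×10 + 10380.03×4 = 124467.7 + 859.88 + 1653.92 + 2003.5 + 41520.12 = 170505.12
Index = 149864.94 / 170505.12 × 100 = 87.8947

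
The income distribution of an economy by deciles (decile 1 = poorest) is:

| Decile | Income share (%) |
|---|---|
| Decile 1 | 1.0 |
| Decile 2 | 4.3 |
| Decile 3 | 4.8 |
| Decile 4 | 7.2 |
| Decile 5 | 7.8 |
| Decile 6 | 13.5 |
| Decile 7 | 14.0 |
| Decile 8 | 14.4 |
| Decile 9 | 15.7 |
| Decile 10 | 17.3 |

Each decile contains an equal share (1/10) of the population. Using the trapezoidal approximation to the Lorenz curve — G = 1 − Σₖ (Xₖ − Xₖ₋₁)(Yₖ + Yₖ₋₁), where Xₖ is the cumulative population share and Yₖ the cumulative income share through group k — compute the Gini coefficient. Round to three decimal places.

0.301

Cumulative income shares Yₖ: 0.0100, 0.0530, 0.1010, 0.1730, 0.2510, 0.3860, 0.5260, 0.6700, 0.8270, 1.0000
Σ (Xₖ−Xₖ₋₁)(Yₖ+Yₖ₋₁) = (1/10)(0.0100+0.0000) + (1/10)(0.0530+0.0100) + (1/10)(0.1010+0.0530) + (1/10)(0.1730+0.1010) + (1/10)(0.2510+0.1730) + (1/10)(0.3860+0.2510) + (1/10)(0.5260+0.3860) + (1/10)(0.6700+0.5260) + (1/10)(0.8270+0.6700) + (1/10)(1.0000+0.8270)
  = 0.0010 + 0.0063 + 0.0154 + 0.0274 + 0.0424 + 0.0637 + 0.0912 + 0.1196 + 0.1497 + 0.1827 = 0.6994
G = 1 − 0.6994 = 0.3006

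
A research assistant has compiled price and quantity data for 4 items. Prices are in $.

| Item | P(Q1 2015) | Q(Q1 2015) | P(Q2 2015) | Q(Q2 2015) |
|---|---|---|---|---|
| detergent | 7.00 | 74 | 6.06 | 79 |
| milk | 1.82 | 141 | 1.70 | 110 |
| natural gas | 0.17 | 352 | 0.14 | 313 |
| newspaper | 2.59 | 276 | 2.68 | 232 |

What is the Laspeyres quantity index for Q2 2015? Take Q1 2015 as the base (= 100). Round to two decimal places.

90.83

Laspeyres quantity index uses base-period prices as weights.
ΣP(Q1 2015)·Q(Q2 2015) = 7.00×79 + 1.82×110 + 0.17×313 + 2.59×232 = 553 + 200.2 + 53.21 + 600.88 = 1407.29
ΣP(Q1 2015)·Q(Q1 2015) = 7.00×74 + 1.82×141 + 0.17×352 + 2.59×276 = 518 + 256.62 + 59.84 + 714.84 = 1549.3
Index = 1407.29 / 1549.3 × 100 = 90.8339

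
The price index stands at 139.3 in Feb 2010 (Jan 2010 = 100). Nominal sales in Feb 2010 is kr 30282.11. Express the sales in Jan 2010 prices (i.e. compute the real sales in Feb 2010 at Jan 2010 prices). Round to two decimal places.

21738.77

Real = Nominal ÷ (Index/100) = 30282.11 ÷ (139.3/100)
     = 30282.11 ÷ 1.393 = 21738.7724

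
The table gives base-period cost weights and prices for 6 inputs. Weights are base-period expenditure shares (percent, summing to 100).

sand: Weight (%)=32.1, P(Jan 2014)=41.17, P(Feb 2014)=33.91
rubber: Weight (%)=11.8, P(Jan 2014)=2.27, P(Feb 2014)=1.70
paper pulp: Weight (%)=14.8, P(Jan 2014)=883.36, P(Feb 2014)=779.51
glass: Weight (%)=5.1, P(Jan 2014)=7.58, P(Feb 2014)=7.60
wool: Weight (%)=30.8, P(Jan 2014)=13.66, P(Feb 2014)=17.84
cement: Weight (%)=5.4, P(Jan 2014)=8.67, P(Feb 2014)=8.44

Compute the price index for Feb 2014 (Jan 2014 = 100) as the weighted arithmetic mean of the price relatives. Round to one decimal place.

98.9

sand: 32.1 × (33.91/41.17) = 32.1 × 0.823658 = 26.4394
rubber: 11.8 × (1.70/2.27) = 11.8 × 0.748899 = 8.8370
paper pulp: 14.8 × (779.51/883.36) = 14.8 × 0.882438 = 13.0601
glass: 5.1 × (7.60/7.58) = 5.1 × 1.002639 = 5.1135
wool: 30.8 × (17.84/13.66) = 30.8 × 1.306003 = 40.2249
cement: 5.4 × (8.44/8.67) = 5.4 × 0.973472 = 5.2567
Index = Σ wᵢ·(p₁ᵢ/p₀ᵢ) = 26.4394 + 8.8370 + 13.0601 + 5.1135 + 40.2249 + 5.2567 = 98.9316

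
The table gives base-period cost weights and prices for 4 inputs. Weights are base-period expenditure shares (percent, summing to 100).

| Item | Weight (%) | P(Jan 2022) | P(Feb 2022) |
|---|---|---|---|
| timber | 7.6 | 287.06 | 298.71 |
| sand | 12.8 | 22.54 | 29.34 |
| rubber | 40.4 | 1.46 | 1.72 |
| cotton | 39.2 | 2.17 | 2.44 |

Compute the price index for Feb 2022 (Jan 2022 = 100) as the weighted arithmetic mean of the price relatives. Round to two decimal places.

timber: 7.6 × (298.71/287.06) = 7.6 × 1.040584 = 7.9084
sand: 12.8 × (29.34/22.54) = 12.8 × 1.301686 = 16.6616
rubber: 40.4 × (1.72/1.46) = 40.4 × 1.178082 = 47.5945
cotton: 39.2 × (2.44/2.17) = 39.2 × 1.124424 = 44.0774
Index = Σ wᵢ·(p₁ᵢ/p₀ᵢ) = 7.9084 + 16.6616 + 47.5945 + 44.0774 = 116.2420

116.24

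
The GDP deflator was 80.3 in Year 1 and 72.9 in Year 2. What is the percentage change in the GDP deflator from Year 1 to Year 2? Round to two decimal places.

-9.22%

Change = (72.9 − 80.3) / 80.3 × 100
       = -7.4 / 80.3 × 100 = -9.2154%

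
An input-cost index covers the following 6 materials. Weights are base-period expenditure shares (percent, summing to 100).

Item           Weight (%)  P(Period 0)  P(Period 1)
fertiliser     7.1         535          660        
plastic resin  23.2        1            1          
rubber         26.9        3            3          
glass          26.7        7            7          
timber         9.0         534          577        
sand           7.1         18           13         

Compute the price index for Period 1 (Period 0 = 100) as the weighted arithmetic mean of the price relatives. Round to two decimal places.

100.41

fertiliser: 7.1 × (660/535) = 7.1 × 1.233645 = 8.7589
plastic resin: 23.2 × (1/1) = 23.2 × 1.000000 = 23.2000
rubber: 26.9 × (3/3) = 26.9 × 1.000000 = 26.9000
glass: 26.7 × (7/7) = 26.7 × 1.000000 = 26.7000
timber: 9.0 × (577/534) = 9.0 × 1.080524 = 9.7247
sand: 7.1 × (13/18) = 7.1 × 0.722222 = 5.1278
Index = Σ wᵢ·(p₁ᵢ/p₀ᵢ) = 8.7589 + 23.2000 + 26.9000 + 26.7000 + 9.7247 + 5.1278 = 100.4114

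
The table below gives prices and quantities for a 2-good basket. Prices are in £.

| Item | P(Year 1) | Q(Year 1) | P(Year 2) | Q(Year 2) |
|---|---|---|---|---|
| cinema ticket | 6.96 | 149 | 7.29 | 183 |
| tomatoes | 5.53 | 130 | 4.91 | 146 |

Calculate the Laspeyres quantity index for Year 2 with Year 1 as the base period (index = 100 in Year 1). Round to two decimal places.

Laspeyres quantity index uses base-period prices as weights.
ΣP(Year 1)·Q(Year 2) = 6.96×183 + 5.53×146 = 1273.68 + 807.38 = 2081.06
ΣP(Year 1)·Q(Year 1) = 6.96×149 + 5.53×130 = 1037.04 + 718.9 = 1755.94
Index = 2081.06 / 1755.94 × 100 = 118.5154

118.52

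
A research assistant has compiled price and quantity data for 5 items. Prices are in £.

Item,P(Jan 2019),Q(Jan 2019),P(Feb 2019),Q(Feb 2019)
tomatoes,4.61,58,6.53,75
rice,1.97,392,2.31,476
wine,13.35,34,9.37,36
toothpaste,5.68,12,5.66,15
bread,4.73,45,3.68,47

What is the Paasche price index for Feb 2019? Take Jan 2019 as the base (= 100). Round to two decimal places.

105.45

Paasche price index uses current-period quantities as weights.
ΣP(Feb 2019)·Q(Feb 2019) = 6.53×75 + 2.31×476 + 9.37×36 + 5.66×15 + 3.68×47 = 489.75 + 1099.56 + 337.32 + 84.9 + 172.96 = 2184.49
ΣP(Jan 2019)·Q(Feb 2019) = 4.61×75 + 1.97×476 + 13.35×36 + 5.68×15 + 4.73×47 = 345.75 + 937.72 + 480.6 + 85.2 + 222.31 = 2071.58
Index = 2184.49 / 2071.58 × 100 = 105.4504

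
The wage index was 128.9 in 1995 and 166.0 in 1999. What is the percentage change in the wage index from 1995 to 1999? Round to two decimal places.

Change = (166.0 − 128.9) / 128.9 × 100
       = 37.1 / 128.9 × 100 = 28.7820%

28.78%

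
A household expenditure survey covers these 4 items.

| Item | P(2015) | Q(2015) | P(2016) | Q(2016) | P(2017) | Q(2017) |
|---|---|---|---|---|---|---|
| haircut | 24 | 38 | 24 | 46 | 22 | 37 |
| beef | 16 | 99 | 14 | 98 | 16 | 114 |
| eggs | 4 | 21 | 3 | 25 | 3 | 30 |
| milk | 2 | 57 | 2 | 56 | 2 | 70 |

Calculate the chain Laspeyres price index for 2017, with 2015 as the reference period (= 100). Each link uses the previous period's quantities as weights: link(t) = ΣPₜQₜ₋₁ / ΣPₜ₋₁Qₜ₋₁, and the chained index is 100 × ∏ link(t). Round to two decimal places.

Link 2015→2016:
ΣP(2016)Q(2015) = 24×38 + 14×99 + 3×21 + 2×57 = 912 + 1386 + 63 + 114 = 2475
ΣP(2015)Q(2015) = 24×38 + 16×99 + 4×21 + 2×57 = 912 + 1584 + 84 + 114 = 2694
link = 2475/2694 = 0.918708
Link 2016→2017:
ΣP(2017)Q(2016) = 22×46 + 16×98 + 3×25 + 2×56 = 1012 + 1568 + 75 + 112 = 2767
ΣP(2016)Q(2016) = 24×46 + 14×98 + 3×25 + 2×56 = 1104 + 1372 + 75 + 112 = 2663
link = 2767/2663 = 1.039054
Chained index = 100 × 0.918708 × 1.039054 = 95.4587

95.46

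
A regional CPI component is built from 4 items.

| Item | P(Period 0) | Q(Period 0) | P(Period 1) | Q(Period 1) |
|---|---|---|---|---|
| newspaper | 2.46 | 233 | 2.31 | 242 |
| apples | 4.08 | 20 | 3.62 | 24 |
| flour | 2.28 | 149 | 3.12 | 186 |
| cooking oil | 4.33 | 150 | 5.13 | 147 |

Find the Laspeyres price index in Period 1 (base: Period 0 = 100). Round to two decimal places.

Laspeyres price index uses base-period quantities as weights.
ΣP(Period 1)·Q(Period 0) = 2.31×233 + 3.62×20 + 3.12×149 + 5.13×150 = 538.23 + 72.4 + 464.88 + 769.5 = 1845.01
ΣP(Period 0)·Q(Period 0) = 2.46×233 + 4.08×20 + 2.28×149 + 4.33×150 = 573.18 + 81.6 + 339.72 + 649.5 = 1644
Index = 1845.01 / 1644 × 100 = 112.2269

112.23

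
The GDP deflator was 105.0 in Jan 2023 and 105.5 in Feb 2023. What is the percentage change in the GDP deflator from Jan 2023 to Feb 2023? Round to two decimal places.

Change = (105.5 − 105.0) / 105.0 × 100
       = 0.5 / 105.0 × 100 = 0.4762%

0.48%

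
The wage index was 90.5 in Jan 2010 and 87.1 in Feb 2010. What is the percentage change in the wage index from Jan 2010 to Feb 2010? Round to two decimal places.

-3.76%

Change = (87.1 − 90.5) / 90.5 × 100
       = -3.4 / 90.5 × 100 = -3.7569%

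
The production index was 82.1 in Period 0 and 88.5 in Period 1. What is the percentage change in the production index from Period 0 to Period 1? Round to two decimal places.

Change = (88.5 − 82.1) / 82.1 × 100
       = 6.4 / 82.1 × 100 = 7.7954%

7.80%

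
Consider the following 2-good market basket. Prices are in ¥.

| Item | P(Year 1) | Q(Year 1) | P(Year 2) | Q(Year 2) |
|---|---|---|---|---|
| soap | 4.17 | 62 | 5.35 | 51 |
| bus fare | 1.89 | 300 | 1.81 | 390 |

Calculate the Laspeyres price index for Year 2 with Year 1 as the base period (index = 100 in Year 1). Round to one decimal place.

106.0

Laspeyres price index uses base-period quantities as weights.
ΣP(Year 2)·Q(Year 1) = 5.35×62 + 1.81×300 = 331.7 + 543 = 874.7
ΣP(Year 1)·Q(Year 1) = 4.17×62 + 1.89×300 = 258.54 + 567 = 825.54
Index = 874.7 / 825.54 × 100 = 105.9549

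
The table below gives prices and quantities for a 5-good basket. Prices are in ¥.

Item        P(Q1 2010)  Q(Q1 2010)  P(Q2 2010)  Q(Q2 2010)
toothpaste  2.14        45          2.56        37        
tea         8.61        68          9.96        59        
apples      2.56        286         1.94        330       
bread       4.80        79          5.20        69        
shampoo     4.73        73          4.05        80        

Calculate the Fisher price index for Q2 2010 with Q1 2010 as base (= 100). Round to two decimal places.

Laspeyres component (base-period weights):
ΣP(Q2 2010)Q(Q1 2010) = 2.56×45 + 9.96×68 + 1.94×286 + 5.20×79 + 4.05×73 = 115.2 + 677.28 + 554.84 + 410.8 + 295.65 = 2053.77
ΣP(Q1 2010)Q(Q1 2010) = 2.14×45 + 8.61×68 + 2.56×286 + 4.80×79 + 4.73×73 = 96.3 + 585.48 + 732.16 + 379.2 + 345.29 = 2138.43
L = 2053.77 / 2138.43 × 100 = 96.0410
Paasche component (current-period weights):
ΣP(Q2 2010)Q(Q2 2010) = 2.56×37 + 9.96×59 + 1.94×330 + 5.20×69 + 4.05×80 = 94.72 + 587.64 + 640.2 + 358.8 + 324 = 2005.36
ΣP(Q1 2010)Q(Q2 2010) = 2.14×37 + 8.61×59 + 2.56×330 + 4.80×69 + 4.73×80 = 79.18 + 507.99 + 844.8 + 331.2 + 378.4 = 2141.57
P = 2005.36 / 2141.57 × 100 = 93.6397
Fisher = √(L × P) = √(96.0410 × 93.6397) = 94.8328

94.83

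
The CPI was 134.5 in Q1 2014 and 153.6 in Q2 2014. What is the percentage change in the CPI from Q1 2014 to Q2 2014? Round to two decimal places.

14.20%

Change = (153.6 − 134.5) / 134.5 × 100
       = 19.1 / 134.5 × 100 = 14.2007%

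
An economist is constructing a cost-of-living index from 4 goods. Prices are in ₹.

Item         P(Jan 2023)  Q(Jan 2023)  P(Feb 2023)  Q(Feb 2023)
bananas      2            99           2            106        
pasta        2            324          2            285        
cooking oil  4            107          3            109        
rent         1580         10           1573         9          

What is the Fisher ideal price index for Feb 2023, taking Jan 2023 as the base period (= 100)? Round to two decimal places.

98.92

Laspeyres component (base-period weights):
ΣP(Feb 2023)Q(Jan 2023) = 2×99 + 2×324 + 3×107 + 1573×10 = 198 + 648 + 321 + 15730 = 16897
ΣP(Jan 2023)Q(Jan 2023) = 2×99 + 2×324 + 4×107 + 1580×10 = 198 + 648 + 428 + 15800 = 17074
L = 16897 / 17074 × 100 = 98.9633
Paasche component (current-period weights):
ΣP(Feb 2023)Q(Feb 2023) = 2×106 + 2×285 + 3×109 + 1573×9 = 212 + 570 + 327 + 14157 = 15266
ΣP(Jan 2023)Q(Feb 2023) = 2×106 + 2×285 + 4×109 + 1580×9 = 212 + 570 + 436 + 14220 = 15438
P = 15266 / 15438 × 100 = 98.8859
Fisher = √(L × P) = √(98.9633 × 98.8859) = 98.9246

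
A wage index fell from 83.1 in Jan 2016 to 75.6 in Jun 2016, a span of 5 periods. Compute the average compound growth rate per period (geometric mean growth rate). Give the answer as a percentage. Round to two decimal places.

Growth factor = (75.6/83.1)^(1/5) = (0.909747)^(1/5) = 0.981260
Growth rate = 0.981260 − 1 = -0.018740 = -1.8740%

-1.87%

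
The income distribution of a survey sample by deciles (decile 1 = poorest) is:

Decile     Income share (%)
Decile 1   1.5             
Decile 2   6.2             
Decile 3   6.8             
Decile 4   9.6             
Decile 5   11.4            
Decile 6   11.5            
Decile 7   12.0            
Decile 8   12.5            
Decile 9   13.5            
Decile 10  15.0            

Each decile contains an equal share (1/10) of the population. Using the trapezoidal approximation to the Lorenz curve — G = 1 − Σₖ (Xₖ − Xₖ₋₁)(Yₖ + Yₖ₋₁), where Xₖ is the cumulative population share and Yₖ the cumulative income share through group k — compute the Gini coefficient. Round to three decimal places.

Cumulative income shares Yₖ: 0.0150, 0.0770, 0.1450, 0.2410, 0.3550, 0.4700, 0.5900, 0.7150, 0.8500, 1.0000
Σ (Xₖ−Xₖ₋₁)(Yₖ+Yₖ₋₁) = (1/10)(0.0150+0.0000) + (1/10)(0.0770+0.0150) + (1/10)(0.1450+0.0770) + (1/10)(0.2410+0.1450) + (1/10)(0.3550+0.2410) + (1/10)(0.4700+0.3550) + (1/10)(0.5900+0.4700) + (1/10)(0.7150+0.5900) + (1/10)(0.8500+0.7150) + (1/10)(1.0000+0.8500)
  = 0.0015 + 0.0092 + 0.0222 + 0.0386 + 0.0596 + 0.0825 + 0.1060 + 0.1305 + 0.1565 + 0.1850 = 0.7916
G = 1 − 0.7916 = 0.2084

0.208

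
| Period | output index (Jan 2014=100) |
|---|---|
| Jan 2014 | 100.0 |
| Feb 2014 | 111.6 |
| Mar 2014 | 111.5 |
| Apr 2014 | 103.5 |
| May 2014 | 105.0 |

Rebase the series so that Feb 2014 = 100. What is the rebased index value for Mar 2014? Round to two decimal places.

Rebased(Mar 2014) = 111.5 / 111.6 × 100 = 99.9104

99.91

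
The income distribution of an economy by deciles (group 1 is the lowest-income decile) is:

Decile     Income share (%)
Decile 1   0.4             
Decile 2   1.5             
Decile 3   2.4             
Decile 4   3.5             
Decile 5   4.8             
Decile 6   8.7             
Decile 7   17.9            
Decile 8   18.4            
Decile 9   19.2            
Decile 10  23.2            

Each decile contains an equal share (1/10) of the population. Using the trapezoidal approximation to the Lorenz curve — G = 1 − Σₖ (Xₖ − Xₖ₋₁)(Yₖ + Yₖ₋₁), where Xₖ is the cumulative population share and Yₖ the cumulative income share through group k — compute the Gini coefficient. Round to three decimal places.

0.456

Cumulative income shares Yₖ: 0.0040, 0.0190, 0.0430, 0.0780, 0.1260, 0.2130, 0.3920, 0.5760, 0.7680, 1.0000
Σ (Xₖ−Xₖ₋₁)(Yₖ+Yₖ₋₁) = (1/10)(0.0040+0.0000) + (1/10)(0.0190+0.0040) + (1/10)(0.0430+0.0190) + (1/10)(0.0780+0.0430) + (1/10)(0.1260+0.0780) + (1/10)(0.2130+0.1260) + (1/10)(0.3920+0.2130) + (1/10)(0.5760+0.3920) + (1/10)(0.7680+0.5760) + (1/10)(1.0000+0.7680)
  = 0.0004 + 0.0023 + 0.0062 + 0.0121 + 0.0204 + 0.0339 + 0.0605 + 0.0968 + 0.1344 + 0.1768 = 0.5438
G = 1 − 0.5438 = 0.4562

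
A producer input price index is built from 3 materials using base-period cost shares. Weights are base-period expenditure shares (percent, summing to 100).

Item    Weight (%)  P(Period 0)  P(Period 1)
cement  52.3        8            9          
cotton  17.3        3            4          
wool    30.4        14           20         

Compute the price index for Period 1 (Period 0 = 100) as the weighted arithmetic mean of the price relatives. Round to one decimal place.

cement: 52.3 × (9/8) = 52.3 × 1.125000 = 58.8375
cotton: 17.3 × (4/3) = 17.3 × 1.333333 = 23.0667
wool: 30.4 × (20/14) = 30.4 × 1.428571 = 43.4286
Index = Σ wᵢ·(p₁ᵢ/p₀ᵢ) = 58.8375 + 23.0667 + 43.4286 = 125.3327

125.3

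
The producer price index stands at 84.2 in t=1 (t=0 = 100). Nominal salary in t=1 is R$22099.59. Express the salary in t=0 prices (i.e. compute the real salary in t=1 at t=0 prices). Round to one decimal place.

26246.5

Real = Nominal ÷ (Index/100) = 22099.59 ÷ (84.2/100)
     = 22099.59 ÷ 0.842 = 26246.5439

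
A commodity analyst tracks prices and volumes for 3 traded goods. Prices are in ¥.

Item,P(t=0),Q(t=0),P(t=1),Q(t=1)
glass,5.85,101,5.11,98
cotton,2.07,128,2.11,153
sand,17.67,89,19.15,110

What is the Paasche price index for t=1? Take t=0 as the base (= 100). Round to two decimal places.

103.40

Paasche price index uses current-period quantities as weights.
ΣP(t=1)·Q(t=1) = 5.11×98 + 2.11×153 + 19.15×110 = 500.78 + 322.83 + 2106.5 = 2930.11
ΣP(t=0)·Q(t=1) = 5.85×98 + 2.07×153 + 17.67×110 = 573.3 + 316.71 + 1943.7 = 2833.71
Index = 2930.11 / 2833.71 × 100 = 103.4019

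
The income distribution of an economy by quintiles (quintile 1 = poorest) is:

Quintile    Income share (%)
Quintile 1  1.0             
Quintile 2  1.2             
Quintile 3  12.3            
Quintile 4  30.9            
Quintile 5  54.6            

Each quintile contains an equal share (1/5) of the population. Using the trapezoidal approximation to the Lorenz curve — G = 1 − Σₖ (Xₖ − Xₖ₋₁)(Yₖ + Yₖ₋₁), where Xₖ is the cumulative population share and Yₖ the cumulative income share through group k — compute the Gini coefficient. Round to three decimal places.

Cumulative income shares Yₖ: 0.0100, 0.0220, 0.1450, 0.4540, 1.0000
Σ (Xₖ−Xₖ₋₁)(Yₖ+Yₖ₋₁) = (1/5)(0.0100+0.0000) + (1/5)(0.0220+0.0100) + (1/5)(0.1450+0.0220) + (1/5)(0.4540+0.1450) + (1/5)(1.0000+0.4540)
  = 0.0020 + 0.0064 + 0.0334 + 0.1198 + 0.2908 = 0.4524
G = 1 − 0.4524 = 0.5476

0.548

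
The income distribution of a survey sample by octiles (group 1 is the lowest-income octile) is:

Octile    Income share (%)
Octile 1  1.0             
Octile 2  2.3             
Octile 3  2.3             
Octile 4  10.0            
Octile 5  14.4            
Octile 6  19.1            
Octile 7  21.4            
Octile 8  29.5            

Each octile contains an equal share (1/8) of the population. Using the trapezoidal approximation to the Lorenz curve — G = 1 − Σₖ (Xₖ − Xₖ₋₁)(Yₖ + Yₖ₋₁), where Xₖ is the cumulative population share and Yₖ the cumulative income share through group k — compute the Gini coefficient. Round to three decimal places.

Cumulative income shares Yₖ: 0.0100, 0.0330, 0.0560, 0.1560, 0.3000, 0.4910, 0.7050, 1.0000
Σ (Xₖ−Xₖ₋₁)(Yₖ+Yₖ₋₁) = (1/8)(0.0100+0.0000) + (1/8)(0.0330+0.0100) + (1/8)(0.0560+0.0330) + (1/8)(0.1560+0.0560) + (1/8)(0.3000+0.1560) + (1/8)(0.4910+0.3000) + (1/8)(0.7050+0.4910) + (1/8)(1.0000+0.7050)
  = 0.0013 + 0.0054 + 0.0111 + 0.0265 + 0.0570 + 0.0989 + 0.1495 + 0.2131 = 0.5628
G = 1 − 0.5628 = 0.4372

0.437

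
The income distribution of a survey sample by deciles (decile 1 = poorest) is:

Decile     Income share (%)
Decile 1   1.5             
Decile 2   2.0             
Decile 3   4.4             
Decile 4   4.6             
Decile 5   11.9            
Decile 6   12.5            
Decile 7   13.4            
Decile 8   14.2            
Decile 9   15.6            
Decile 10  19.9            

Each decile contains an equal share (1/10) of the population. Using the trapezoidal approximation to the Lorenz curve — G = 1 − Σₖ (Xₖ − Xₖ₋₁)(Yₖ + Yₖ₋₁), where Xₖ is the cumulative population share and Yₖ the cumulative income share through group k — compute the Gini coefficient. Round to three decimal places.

0.337

Cumulative income shares Yₖ: 0.0150, 0.0350, 0.0790, 0.1250, 0.2440, 0.3690, 0.5030, 0.6450, 0.8010, 1.0000
Σ (Xₖ−Xₖ₋₁)(Yₖ+Yₖ₋₁) = (1/10)(0.0150+0.0000) + (1/10)(0.0350+0.0150) + (1/10)(0.0790+0.0350) + (1/10)(0.1250+0.0790) + (1/10)(0.2440+0.1250) + (1/10)(0.3690+0.2440) + (1/10)(0.5030+0.3690) + (1/10)(0.6450+0.5030) + (1/10)(0.8010+0.6450) + (1/10)(1.0000+0.8010)
  = 0.0015 + 0.0050 + 0.0114 + 0.0204 + 0.0369 + 0.0613 + 0.0872 + 0.1148 + 0.1446 + 0.1801 = 0.6632
G = 1 − 0.6632 = 0.3368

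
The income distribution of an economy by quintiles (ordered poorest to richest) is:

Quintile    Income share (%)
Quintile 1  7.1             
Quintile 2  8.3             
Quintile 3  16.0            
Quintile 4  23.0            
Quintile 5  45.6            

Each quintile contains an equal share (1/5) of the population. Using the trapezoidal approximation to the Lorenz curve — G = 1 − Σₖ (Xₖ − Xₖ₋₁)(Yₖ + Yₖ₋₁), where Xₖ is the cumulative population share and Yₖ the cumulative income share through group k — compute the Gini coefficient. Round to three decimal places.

0.367

Cumulative income shares Yₖ: 0.0710, 0.1540, 0.3140, 0.5440, 1.0000
Σ (Xₖ−Xₖ₋₁)(Yₖ+Yₖ₋₁) = (1/5)(0.0710+0.0000) + (1/5)(0.1540+0.0710) + (1/5)(0.3140+0.1540) + (1/5)(0.5440+0.3140) + (1/5)(1.0000+0.5440)
  = 0.0142 + 0.0450 + 0.0936 + 0.1716 + 0.3088 = 0.6332
G = 1 − 0.6332 = 0.3668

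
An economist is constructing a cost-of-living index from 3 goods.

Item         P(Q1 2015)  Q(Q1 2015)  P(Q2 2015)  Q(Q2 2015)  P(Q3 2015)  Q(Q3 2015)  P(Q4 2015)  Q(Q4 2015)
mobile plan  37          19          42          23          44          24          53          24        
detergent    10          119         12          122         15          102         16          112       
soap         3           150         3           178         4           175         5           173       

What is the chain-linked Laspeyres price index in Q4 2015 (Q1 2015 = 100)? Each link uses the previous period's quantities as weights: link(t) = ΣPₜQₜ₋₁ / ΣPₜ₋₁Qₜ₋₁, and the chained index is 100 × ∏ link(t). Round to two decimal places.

Link Q1 2015→Q2 2015:
ΣP(Q2 2015)Q(Q1 2015) = 42×19 + 12×119 + 3×150 = 798 + 1428 + 450 = 2676
ΣP(Q1 2015)Q(Q1 2015) = 37×19 + 10×119 + 3×150 = 703 + 1190 + 450 = 2343
link = 2676/2343 = 1.142125
Link Q2 2015→Q3 2015:
ΣP(Q3 2015)Q(Q2 2015) = 44×23 + 15×122 + 4×178 = 1012 + 1830 + 712 = 3554
ΣP(Q2 2015)Q(Q2 2015) = 42×23 + 12×122 + 3×178 = 966 + 1464 + 534 = 2964
link = 3554/2964 = 1.199055
Link Q3 2015→Q4 2015:
ΣP(Q4 2015)Q(Q3 2015) = 53×24 + 16×102 + 5×175 = 1272 + 1632 + 875 = 3779
ΣP(Q3 2015)Q(Q3 2015) = 44×24 + 15×102 + 4×175 = 1056 + 1530 + 700 = 3286
link = 3779/3286 = 1.150030
Chained index = 100 × 1.142125 × 1.199055 × 1.150030 = 157.4934

157.49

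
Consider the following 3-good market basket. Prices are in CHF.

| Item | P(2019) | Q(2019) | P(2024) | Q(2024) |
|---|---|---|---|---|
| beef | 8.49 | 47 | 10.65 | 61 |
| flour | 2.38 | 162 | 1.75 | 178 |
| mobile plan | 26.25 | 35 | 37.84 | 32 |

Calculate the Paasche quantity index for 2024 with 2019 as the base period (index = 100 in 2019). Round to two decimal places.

Paasche quantity index uses current-period prices as weights.
ΣP(2024)·Q(2024) = 10.65×61 + 1.75×178 + 37.84×32 = 649.65 + 311.5 + 1210.88 = 2172.03
ΣP(2024)·Q(2019) = 10.65×47 + 1.75×162 + 37.84×35 = 500.55 + 283.5 + 1324.4 = 2108.45
Index = 2172.03 / 2108.45 × 100 = 103.0155

103.02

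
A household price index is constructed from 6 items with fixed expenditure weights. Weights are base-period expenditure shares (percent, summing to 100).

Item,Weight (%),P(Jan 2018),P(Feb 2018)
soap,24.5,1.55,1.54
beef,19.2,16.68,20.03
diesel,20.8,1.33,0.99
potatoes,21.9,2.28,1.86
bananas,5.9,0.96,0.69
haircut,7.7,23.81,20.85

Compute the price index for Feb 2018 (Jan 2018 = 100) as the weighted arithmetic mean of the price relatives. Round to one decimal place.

91.7

soap: 24.5 × (1.54/1.55) = 24.5 × 0.993548 = 24.3419
beef: 19.2 × (20.03/16.68) = 19.2 × 1.200839 = 23.0561
diesel: 20.8 × (0.99/1.33) = 20.8 × 0.744361 = 15.4827
potatoes: 21.9 × (1.86/2.28) = 21.9 × 0.815789 = 17.8658
bananas: 5.9 × (0.69/0.96) = 5.9 × 0.718750 = 4.2406
haircut: 7.7 × (20.85/23.81) = 7.7 × 0.875682 = 6.7428
Index = Σ wᵢ·(p₁ᵢ/p₀ᵢ) = 24.3419 + 23.0561 + 15.4827 + 17.8658 + 4.2406 + 6.7428 = 91.7299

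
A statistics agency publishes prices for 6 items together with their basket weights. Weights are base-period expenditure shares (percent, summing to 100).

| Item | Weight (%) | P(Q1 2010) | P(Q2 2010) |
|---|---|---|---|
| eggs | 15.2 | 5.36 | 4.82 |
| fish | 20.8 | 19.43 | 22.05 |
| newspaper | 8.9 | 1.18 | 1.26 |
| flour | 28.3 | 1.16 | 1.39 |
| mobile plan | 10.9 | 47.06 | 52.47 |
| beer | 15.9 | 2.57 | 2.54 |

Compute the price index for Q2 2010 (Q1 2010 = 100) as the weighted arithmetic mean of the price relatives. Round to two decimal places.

eggs: 15.2 × (4.82/5.36) = 15.2 × 0.899254 = 13.6687
fish: 20.8 × (22.05/19.43) = 20.8 × 1.134843 = 23.6047
newspaper: 8.9 × (1.26/1.18) = 8.9 × 1.067797 = 9.5034
flour: 28.3 × (1.39/1.16) = 28.3 × 1.198276 = 33.9112
mobile plan: 10.9 × (52.47/47.06) = 10.9 × 1.114960 = 12.1531
beer: 15.9 × (2.54/2.57) = 15.9 × 0.988327 = 15.7144
Index = Σ wᵢ·(p₁ᵢ/p₀ᵢ) = 13.6687 + 23.6047 + 9.5034 + 33.9112 + 12.1531 + 15.7144 = 108.5554

108.56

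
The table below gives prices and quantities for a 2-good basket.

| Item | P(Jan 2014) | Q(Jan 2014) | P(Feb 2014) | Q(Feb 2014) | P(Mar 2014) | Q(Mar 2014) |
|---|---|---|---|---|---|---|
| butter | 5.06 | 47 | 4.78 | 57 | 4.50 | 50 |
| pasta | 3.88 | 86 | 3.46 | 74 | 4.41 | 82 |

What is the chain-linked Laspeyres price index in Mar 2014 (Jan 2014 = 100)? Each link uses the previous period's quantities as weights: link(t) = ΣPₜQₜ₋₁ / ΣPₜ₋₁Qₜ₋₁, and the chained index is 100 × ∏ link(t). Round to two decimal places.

Link Jan 2014→Feb 2014:
ΣP(Feb 2014)Q(Jan 2014) = 4.78×47 + 3.46×86 = 224.66 + 297.56 = 522.22
ΣP(Jan 2014)Q(Jan 2014) = 5.06×47 + 3.88×86 = 237.82 + 333.68 = 571.5
link = 522.22/571.5 = 0.913771
Link Feb 2014→Mar 2014:
ΣP(Mar 2014)Q(Feb 2014) = 4.50×57 + 4.41×74 = 256.5 + 326.34 = 582.84
ΣP(Feb 2014)Q(Feb 2014) = 4.78×57 + 3.46×74 = 272.46 + 256.04 = 528.5
link = 582.84/528.5 = 1.102819
Chained index = 100 × 0.913771 × 1.102819 = 100.7724

100.77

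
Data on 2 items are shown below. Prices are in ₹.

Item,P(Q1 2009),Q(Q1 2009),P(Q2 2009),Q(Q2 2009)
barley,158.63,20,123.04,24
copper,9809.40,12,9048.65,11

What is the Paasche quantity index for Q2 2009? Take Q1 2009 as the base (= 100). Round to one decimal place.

92.3

Paasche quantity index uses current-period prices as weights.
ΣP(Q2 2009)·Q(Q2 2009) = 123.04×24 + 9048.65×11 = 2952.96 + 99535.15 = 102488.11
ΣP(Q2 2009)·Q(Q1 2009) = 123.04×20 + 9048.65×12 = 2460.8 + 108583.8 = 111044.6
Index = 102488.11 / 111044.6 × 100 = 92.2945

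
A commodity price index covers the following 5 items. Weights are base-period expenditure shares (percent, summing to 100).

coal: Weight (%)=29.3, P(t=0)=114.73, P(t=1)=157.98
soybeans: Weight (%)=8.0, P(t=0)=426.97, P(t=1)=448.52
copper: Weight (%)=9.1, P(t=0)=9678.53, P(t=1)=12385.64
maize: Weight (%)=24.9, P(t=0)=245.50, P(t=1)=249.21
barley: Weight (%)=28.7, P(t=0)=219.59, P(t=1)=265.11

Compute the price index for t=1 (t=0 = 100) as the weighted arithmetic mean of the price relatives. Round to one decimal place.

coal: 29.3 × (157.98/114.73) = 29.3 × 1.376972 = 40.3453
soybeans: 8.0 × (448.52/426.97) = 8.0 × 1.050472 = 8.4038
copper: 9.1 × (12385.64/9678.53) = 9.1 × 1.279703 = 11.6453
maize: 24.9 × (249.21/245.50) = 24.9 × 1.015112 = 25.2763
barley: 28.7 × (265.11/219.59) = 28.7 × 1.207295 = 34.6494
Index = Σ wᵢ·(p₁ᵢ/p₀ᵢ) = 40.3453 + 8.4038 + 11.6453 + 25.2763 + 34.6494 = 120.3200

120.3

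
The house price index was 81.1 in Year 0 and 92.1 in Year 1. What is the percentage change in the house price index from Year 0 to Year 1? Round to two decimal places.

Change = (92.1 − 81.1) / 81.1 × 100
       = 11.0 / 81.1 × 100 = 13.5635%

13.56%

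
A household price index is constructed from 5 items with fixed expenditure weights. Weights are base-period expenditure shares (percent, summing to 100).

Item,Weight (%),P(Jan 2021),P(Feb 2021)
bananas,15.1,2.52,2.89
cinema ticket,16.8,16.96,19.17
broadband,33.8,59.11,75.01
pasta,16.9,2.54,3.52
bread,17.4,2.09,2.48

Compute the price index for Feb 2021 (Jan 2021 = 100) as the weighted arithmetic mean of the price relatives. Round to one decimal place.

123.3

bananas: 15.1 × (2.89/2.52) = 15.1 × 1.146825 = 17.3171
cinema ticket: 16.8 × (19.17/16.96) = 16.8 × 1.130307 = 18.9892
broadband: 33.8 × (75.01/59.11) = 33.8 × 1.268990 = 42.8919
pasta: 16.9 × (3.52/2.54) = 16.9 × 1.385827 = 23.4205
bread: 17.4 × (2.48/2.09) = 17.4 × 1.186603 = 20.6469
Index = Σ wᵢ·(p₁ᵢ/p₀ᵢ) = 17.3171 + 18.9892 + 42.8919 + 23.4205 + 20.6469 = 123.2654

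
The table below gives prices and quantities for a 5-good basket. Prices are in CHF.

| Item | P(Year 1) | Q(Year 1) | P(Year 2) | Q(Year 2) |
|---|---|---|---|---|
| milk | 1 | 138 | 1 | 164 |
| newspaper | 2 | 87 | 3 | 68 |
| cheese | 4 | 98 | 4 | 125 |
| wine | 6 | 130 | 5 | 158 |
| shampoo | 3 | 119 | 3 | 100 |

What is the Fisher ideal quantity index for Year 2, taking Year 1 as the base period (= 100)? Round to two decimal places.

110.07

Laspeyres component (base-period weights):
ΣP(Year 1)Q(Year 2) = 1×164 + 2×68 + 4×125 + 6×158 + 3×100 = 164 + 136 + 500 + 948 + 300 = 2048
ΣP(Year 1)Q(Year 1) = 1×138 + 2×87 + 4×98 + 6×130 + 3×119 = 138 + 174 + 392 + 780 + 357 = 1841
L = 2048 / 1841 × 100 = 111.2439
Paasche component (current-period weights):
ΣP(Year 2)Q(Year 2) = 1×164 + 3×68 + 4×125 + 5×158 + 3×100 = 164 + 204 + 500 + 790 + 300 = 1958
ΣP(Year 2)Q(Year 1) = 1×138 + 3×87 + 4×98 + 5×130 + 3×119 = 138 + 261 + 392 + 650 + 357 = 1798
P = 1958 / 1798 × 100 = 108.8988
Fisher = √(L × P) = √(111.2439 × 108.8988) = 110.0651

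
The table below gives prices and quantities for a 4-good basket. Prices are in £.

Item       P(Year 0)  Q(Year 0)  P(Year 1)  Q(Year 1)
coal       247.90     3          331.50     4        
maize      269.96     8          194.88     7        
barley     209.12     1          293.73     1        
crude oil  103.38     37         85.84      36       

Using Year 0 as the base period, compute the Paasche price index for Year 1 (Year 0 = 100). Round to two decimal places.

Paasche price index uses current-period quantities as weights.
ΣP(Year 1)·Q(Year 1) = 331.50×4 + 194.88×7 + 293.73×1 + 85.84×36 = 1326 + 1364.16 + 293.73 + 3090.24 = 6074.13
ΣP(Year 0)·Q(Year 1) = 247.90×4 + 269.96×7 + 209.12×1 + 103.38×36 = 991.6 + 1889.72 + 209.12 + 3721.68 = 6812.12
Index = 6074.13 / 6812.12 × 100 = 89.1665

89.17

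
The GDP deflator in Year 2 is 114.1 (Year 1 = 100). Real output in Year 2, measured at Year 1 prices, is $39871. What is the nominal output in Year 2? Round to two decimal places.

45492.81

Nominal = Real × (Index/100) = 39871 × (114.1/100)
        = 39871 × 1.141 = 45492.8110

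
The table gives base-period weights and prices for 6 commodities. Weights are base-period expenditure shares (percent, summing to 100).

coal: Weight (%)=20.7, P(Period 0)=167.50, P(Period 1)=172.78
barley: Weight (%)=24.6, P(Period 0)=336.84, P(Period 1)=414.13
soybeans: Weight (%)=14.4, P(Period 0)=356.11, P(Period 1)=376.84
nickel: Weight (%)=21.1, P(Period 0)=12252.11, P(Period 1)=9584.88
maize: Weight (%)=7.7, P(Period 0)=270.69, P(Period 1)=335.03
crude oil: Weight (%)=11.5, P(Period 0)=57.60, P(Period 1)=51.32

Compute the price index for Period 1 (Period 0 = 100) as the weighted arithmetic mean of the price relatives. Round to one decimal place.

103.1

coal: 20.7 × (172.78/167.50) = 20.7 × 1.031522 = 21.3525
barley: 24.6 × (414.13/336.84) = 24.6 × 1.229456 = 30.2446
soybeans: 14.4 × (376.84/356.11) = 14.4 × 1.058212 = 15.2383
nickel: 21.1 × (9584.88/12252.11) = 21.1 × 0.782304 = 16.5066
maize: 7.7 × (335.03/270.69) = 7.7 × 1.237689 = 9.5302
crude oil: 11.5 × (51.32/57.60) = 11.5 × 0.890972 = 10.2462
Index = Σ wᵢ·(p₁ᵢ/p₀ᵢ) = 21.3525 + 30.2446 + 15.2383 + 16.5066 + 9.5302 + 10.2462 = 103.1184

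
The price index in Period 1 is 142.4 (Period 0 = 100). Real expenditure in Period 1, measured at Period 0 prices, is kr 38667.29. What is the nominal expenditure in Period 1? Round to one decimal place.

55062.2

Nominal = Real × (Index/100) = 38667.29 × (142.4/100)
        = 38667.29 × 1.424 = 55062.2210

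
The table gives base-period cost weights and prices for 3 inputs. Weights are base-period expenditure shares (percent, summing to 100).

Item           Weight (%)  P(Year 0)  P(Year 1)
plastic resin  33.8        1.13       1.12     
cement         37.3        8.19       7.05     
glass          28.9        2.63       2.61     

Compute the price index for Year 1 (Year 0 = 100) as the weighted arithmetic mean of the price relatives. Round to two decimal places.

94.29

plastic resin: 33.8 × (1.12/1.13) = 33.8 × 0.991150 = 33.5009
cement: 37.3 × (7.05/8.19) = 37.3 × 0.860806 = 32.1081
glass: 28.9 × (2.61/2.63) = 28.9 × 0.992395 = 28.6802
Index = Σ wᵢ·(p₁ᵢ/p₀ᵢ) = 33.5009 + 32.1081 + 28.6802 = 94.2892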